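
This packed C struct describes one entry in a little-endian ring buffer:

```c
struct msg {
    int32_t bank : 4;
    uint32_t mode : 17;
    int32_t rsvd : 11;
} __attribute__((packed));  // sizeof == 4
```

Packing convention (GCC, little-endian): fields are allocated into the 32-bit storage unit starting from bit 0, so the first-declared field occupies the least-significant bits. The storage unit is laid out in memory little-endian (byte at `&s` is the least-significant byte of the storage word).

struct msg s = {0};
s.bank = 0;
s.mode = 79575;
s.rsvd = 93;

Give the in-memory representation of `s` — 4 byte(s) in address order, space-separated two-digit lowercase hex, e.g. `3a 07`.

70 6d b3 0b

[0+:4] bank=0 & 0xf = 0x0; word=0x00000000
[4+:17] mode=79575 & 0x1ffff = 0x136d7; word=0x00136d70
[21+:11] rsvd=93 & 0x7ff = 0x5d; word=0x0bb36d70
word = 0x0bb36d70 → little-endian bytes:
  [0]=0x70  [1]=0x6d  [2]=0xb3  [3]=0x0b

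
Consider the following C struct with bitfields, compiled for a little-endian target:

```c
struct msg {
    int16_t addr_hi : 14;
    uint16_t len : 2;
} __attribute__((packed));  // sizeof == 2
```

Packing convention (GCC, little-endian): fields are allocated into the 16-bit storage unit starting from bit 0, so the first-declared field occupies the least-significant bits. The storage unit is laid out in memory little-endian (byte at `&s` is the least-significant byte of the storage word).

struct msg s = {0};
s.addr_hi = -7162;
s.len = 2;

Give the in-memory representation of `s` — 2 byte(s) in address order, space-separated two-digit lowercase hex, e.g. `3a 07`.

06 a4

addr_hi (14b) val=-7162 bits=0x2406 at bit 0: 0x2406
len (2b) val=2 bits=0x2 at bit 14: 0xa406
word = 0xa406 → little-endian bytes:
  [0]=0x06  [1]=0xa4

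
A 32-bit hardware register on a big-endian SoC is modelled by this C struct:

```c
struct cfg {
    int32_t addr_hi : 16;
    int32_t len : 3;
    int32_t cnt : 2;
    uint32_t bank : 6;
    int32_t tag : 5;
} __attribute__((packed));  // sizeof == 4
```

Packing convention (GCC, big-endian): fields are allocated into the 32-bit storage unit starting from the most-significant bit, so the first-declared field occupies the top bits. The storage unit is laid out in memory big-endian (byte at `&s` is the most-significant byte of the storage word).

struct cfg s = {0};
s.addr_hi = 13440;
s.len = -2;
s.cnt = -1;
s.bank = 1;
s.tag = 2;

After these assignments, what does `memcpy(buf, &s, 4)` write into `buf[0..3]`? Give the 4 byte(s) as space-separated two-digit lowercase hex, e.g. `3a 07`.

[16+:16] addr_hi=13440 & 0xffff = 0x3480; word=0x34800000
[13+:3] len=-2 & 0x7 = 0x6; word=0x3480c000
[11+:2] cnt=-1 & 0x3 = 0x3; word=0x3480d800
[5+:6] bank=1 & 0x3f = 0x1; word=0x3480d820
[0+:5] tag=2 & 0x1f = 0x2; word=0x3480d822
word = 0x3480d822 → big-endian bytes:
  [0]=0x34  [1]=0x80  [2]=0xd8  [3]=0x22

34 80 d8 22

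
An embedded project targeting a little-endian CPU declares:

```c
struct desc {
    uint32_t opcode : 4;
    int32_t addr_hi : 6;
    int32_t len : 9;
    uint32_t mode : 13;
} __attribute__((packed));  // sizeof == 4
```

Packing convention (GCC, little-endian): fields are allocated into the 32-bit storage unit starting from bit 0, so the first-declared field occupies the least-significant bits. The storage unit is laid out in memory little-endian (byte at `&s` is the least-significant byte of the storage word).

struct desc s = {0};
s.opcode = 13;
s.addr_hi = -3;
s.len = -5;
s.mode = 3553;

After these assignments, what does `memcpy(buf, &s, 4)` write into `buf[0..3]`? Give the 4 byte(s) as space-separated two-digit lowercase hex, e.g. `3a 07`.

opcode:4 = 13 → 0xd << 0 → word 0x0000000d
addr_hi:6 = -3 → 0x3d << 4 → word 0x000003dd
len:9 = -5 → 0x1fb << 10 → word 0x0007efdd
mode:13 = 3553 → 0xde1 << 19 → word 0x6f0fefdd
word = 0x6f0fefdd → little-endian bytes:
  [0]=0xdd  [1]=0xef  [2]=0x0f  [3]=0x6f

dd ef 0f 6f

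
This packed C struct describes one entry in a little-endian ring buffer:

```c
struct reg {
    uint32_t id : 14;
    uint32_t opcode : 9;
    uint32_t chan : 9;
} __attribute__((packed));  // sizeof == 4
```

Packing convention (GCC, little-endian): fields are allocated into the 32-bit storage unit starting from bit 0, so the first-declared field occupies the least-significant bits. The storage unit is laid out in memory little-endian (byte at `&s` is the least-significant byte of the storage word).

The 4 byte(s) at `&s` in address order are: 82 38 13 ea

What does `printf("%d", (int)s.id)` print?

[0]=0x82 [1]=0x38 [2]=0x13 [3]=0xea (little-endian) → word 0xea133882
id [0+:14] = (word>>0) & 0x3fff = 14466  ←
opcode [14+:9] = (word>>14) & 0x1ff = 76
chan [23+:9] = (word>>23) & 0x1ff = 468

14466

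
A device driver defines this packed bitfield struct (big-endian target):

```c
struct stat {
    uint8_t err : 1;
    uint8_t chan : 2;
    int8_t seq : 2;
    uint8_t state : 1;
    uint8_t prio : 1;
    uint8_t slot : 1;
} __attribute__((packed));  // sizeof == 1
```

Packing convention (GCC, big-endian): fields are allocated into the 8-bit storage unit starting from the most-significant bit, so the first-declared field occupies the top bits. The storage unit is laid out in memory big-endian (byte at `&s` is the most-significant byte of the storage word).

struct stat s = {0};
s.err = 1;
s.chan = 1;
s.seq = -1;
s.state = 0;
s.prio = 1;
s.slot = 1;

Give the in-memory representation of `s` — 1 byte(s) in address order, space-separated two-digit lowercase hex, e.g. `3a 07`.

err (1b) val=1 bits=0x1 at bit 7: 0x80
chan (2b) val=1 bits=0x1 at bit 5: 0xa0
seq (2b) val=-1 bits=0x3 at bit 3: 0xb8
state (1b) val=0 bits=0x0 at bit 2: 0xb8
prio (1b) val=1 bits=0x1 at bit 1: 0xba
slot (1b) val=1 bits=0x1 at bit 0: 0xbb
word = 0xbb → big-endian bytes:
  [0]=0xbb

bb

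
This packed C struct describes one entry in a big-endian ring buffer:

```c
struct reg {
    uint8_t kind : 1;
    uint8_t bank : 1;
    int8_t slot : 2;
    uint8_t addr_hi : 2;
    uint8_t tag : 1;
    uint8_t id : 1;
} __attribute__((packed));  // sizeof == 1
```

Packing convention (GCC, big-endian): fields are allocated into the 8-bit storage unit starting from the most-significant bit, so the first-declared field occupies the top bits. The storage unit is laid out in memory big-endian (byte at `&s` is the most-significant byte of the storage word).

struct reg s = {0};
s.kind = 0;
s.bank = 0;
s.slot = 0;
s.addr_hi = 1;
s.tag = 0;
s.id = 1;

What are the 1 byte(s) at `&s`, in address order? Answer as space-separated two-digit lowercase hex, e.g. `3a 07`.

05

kind (1b) val=0 bits=0x0 at bit 7: 0x00
bank (1b) val=0 bits=0x0 at bit 6: 0x00
slot (2b) val=0 bits=0x0 at bit 4: 0x00
addr_hi (2b) val=1 bits=0x1 at bit 2: 0x04
tag (1b) val=0 bits=0x0 at bit 1: 0x04
id (1b) val=1 bits=0x1 at bit 0: 0x05
word = 0x05 → big-endian bytes:
  [0]=0x05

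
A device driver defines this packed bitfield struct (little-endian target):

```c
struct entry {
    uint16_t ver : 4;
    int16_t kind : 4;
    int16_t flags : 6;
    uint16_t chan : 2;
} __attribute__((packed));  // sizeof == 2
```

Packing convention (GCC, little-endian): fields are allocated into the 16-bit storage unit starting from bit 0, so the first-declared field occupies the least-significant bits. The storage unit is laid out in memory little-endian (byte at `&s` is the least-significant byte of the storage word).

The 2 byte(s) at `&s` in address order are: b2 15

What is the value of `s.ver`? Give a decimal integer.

[0]=0xb2 [1]=0x15 (little-endian) → word 0x15b2
ver [0+:4] = (word>>0) & 0xf = 2  ←
kind [4+:4] = (word>>4) & 0xf = 11
flags [8+:6] = (word>>8) & 0x3f = 21
chan [14+:2] = (word>>14) & 0x3 = 0

2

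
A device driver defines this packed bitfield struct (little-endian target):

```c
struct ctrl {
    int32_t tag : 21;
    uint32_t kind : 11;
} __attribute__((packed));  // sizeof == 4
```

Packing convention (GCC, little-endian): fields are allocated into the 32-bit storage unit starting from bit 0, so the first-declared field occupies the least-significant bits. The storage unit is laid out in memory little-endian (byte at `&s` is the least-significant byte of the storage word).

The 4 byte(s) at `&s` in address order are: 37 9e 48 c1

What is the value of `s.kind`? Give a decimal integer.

1546

[0]=0x37 [1]=0x9e [2]=0x48 [3]=0xc1 (little-endian) → word 0xc1489e37
tag [0+:21] = (word>>0) & 0x1fffff = 564791
kind [21+:11] = (word>>21) & 0x7ff = 1546  ←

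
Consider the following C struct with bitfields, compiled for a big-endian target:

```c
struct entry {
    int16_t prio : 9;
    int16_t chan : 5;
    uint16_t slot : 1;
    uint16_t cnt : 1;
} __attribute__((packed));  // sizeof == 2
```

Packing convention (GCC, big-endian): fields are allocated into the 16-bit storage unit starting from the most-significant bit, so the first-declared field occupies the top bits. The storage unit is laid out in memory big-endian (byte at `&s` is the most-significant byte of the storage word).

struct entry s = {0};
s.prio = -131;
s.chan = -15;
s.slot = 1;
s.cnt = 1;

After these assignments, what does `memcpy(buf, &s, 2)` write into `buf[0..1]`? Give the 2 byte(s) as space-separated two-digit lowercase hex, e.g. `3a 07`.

[7+:9] prio=-131 & 0x1ff = 0x17d; word=0xbe80
[2+:5] chan=-15 & 0x1f = 0x11; word=0xbec4
[1+:1] slot=1 & 0x1 = 0x1; word=0xbec6
[0+:1] cnt=1 & 0x1 = 0x1; word=0xbec7
word = 0xbec7 → big-endian bytes:
  [0]=0xbe  [1]=0xc7

be c7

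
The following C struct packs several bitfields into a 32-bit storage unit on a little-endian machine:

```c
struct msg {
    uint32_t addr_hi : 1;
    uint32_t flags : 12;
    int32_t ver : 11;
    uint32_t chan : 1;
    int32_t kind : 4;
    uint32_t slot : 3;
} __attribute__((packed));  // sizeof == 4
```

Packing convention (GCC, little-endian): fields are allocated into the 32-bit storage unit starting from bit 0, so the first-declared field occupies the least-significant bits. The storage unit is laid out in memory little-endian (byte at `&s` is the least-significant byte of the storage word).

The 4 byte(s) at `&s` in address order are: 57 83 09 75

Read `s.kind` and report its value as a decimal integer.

[0]=0x57 [1]=0x83 [2]=0x09 [3]=0x75 (little-endian) → word 0x75098357
addr_hi [0+:1] = (word>>0) & 0x1 = 1
flags [1+:12] = (word>>1) & 0xfff = 427
ver [13+:11] = (word>>13) & 0x7ff = 76
chan [24+:1] = (word>>24) & 0x1 = 1
kind [25+:4] = (word>>25) & 0xf = 10  ←
slot [29+:3] = (word>>29) & 0x7 = 3
kind signed 4b, MSB=1: 10 - 16 = -6

-6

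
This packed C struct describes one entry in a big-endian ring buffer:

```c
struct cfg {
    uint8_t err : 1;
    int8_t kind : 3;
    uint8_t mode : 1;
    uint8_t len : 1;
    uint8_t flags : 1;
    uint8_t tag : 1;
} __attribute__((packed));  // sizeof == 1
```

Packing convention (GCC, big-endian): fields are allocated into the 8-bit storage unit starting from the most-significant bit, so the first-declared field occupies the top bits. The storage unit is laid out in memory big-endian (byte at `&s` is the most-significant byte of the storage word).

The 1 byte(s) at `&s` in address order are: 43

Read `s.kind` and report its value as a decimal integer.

-4

[0]=0x43 (big-endian) → word 0x43
err [7+:1] = (word>>7) & 0x1 = 0
kind [4+:3] = (word>>4) & 0x7 = 4  ←
mode [3+:1] = (word>>3) & 0x1 = 0
len [2+:1] = (word>>2) & 0x1 = 0
flags [1+:1] = (word>>1) & 0x1 = 1
tag [0+:1] = (word>>0) & 0x1 = 1
kind signed 3b, MSB=1: 4 - 8 = -4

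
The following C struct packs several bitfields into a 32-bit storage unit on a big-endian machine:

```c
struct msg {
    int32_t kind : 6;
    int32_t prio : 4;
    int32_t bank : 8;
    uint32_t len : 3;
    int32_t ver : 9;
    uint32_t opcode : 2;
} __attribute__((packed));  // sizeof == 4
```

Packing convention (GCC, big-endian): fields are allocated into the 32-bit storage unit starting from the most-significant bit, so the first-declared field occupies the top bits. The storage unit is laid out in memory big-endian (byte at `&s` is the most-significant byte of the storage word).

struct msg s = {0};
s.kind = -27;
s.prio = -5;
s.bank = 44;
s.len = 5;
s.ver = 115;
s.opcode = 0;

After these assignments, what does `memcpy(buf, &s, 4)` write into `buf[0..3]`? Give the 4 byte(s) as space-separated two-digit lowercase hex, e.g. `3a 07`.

[26+:6] kind=-27 & 0x3f = 0x25; word=0x94000000
[22+:4] prio=-5 & 0xf = 0xb; word=0x96c00000
[14+:8] bank=44 & 0xff = 0x2c; word=0x96cb0000
[11+:3] len=5 & 0x7 = 0x5; word=0x96cb2800
[2+:9] ver=115 & 0x1ff = 0x73; word=0x96cb29cc
[0+:2] opcode=0 & 0x3 = 0x0; word=0x96cb29cc
word = 0x96cb29cc → big-endian bytes:
  [0]=0x96  [1]=0xcb  [2]=0x29  [3]=0xcc

96 cb 29 cc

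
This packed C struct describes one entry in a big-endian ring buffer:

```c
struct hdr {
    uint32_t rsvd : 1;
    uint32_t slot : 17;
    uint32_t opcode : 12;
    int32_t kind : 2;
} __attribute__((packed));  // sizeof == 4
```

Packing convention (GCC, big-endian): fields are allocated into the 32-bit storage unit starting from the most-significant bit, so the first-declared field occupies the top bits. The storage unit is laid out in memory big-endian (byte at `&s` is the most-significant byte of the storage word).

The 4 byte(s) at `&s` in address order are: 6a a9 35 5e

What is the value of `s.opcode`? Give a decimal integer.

3415

[0]=0x6a [1]=0xa9 [2]=0x35 [3]=0x5e (big-endian) → word 0x6aa9355e
rsvd:1 @ bit 31 → (0x6aa9355e>>31)&0x1 = 0x0
slot:17 @ bit 14 → (0x6aa9355e>>14)&0x1ffff = 0x1aaa4
opcode:12 @ bit 2 → (0x6aa9355e>>2)&0xfff = 0xd57  ←
kind:2 @ bit 0 → (0x6aa9355e>>0)&0x3 = 0x2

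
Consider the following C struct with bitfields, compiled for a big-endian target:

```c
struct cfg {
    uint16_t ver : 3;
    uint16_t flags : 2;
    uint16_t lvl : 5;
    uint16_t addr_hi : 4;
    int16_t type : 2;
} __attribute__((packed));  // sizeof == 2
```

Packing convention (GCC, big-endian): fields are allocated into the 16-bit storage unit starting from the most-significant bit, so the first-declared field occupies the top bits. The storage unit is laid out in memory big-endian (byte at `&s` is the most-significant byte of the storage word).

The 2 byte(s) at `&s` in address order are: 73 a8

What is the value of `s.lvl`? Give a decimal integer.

14

[0]=0x73 [1]=0xa8 (big-endian) → word 0x73a8
ver:3 @ bit 13 → (0x73a8>>13)&0x7 = 0x3
flags:2 @ bit 11 → (0x73a8>>11)&0x3 = 0x2
lvl:5 @ bit 6 → (0x73a8>>6)&0x1f = 0xe  ←
addr_hi:4 @ bit 2 → (0x73a8>>2)&0xf = 0xa
type:2 @ bit 0 → (0x73a8>>0)&0x3 = 0x0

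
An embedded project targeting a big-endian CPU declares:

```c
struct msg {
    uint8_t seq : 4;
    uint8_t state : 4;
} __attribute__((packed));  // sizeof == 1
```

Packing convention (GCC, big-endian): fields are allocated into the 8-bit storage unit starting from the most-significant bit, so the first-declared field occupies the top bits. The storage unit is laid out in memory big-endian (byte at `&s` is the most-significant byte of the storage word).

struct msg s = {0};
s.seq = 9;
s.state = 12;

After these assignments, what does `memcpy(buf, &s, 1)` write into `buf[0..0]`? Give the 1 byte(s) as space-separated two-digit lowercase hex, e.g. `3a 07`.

9c

seq (4b) val=9 bits=0x9 at bit 4: 0x90
state (4b) val=12 bits=0xc at bit 0: 0x9c
word = 0x9c → big-endian bytes:
  [0]=0x9c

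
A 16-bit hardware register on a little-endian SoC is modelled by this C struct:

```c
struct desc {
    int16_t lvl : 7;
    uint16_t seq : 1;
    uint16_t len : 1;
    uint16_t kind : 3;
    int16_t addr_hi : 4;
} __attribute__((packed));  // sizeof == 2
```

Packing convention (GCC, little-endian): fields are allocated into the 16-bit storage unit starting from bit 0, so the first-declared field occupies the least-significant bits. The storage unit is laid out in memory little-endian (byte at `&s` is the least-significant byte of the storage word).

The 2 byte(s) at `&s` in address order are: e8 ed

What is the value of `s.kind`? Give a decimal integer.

6

[0]=0xe8 [1]=0xed (little-endian) → word 0xede8
lvl [0+:7] = (word>>0) & 0x7f = 104
seq [7+:1] = (word>>7) & 0x1 = 1
len [8+:1] = (word>>8) & 0x1 = 1
kind [9+:3] = (word>>9) & 0x7 = 6  ←
addr_hi [12+:4] = (word>>12) & 0xf = 14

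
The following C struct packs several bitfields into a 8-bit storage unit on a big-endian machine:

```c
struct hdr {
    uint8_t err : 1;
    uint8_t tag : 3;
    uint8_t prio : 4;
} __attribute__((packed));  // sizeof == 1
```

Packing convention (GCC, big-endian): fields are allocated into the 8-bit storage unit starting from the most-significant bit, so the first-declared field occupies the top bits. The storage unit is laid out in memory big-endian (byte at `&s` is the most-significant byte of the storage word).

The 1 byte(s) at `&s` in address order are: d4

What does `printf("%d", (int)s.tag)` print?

5

[0]=0xd4 (big-endian) → word 0xd4
err:1 @ bit 7 → (0xd4>>7)&0x1 = 0x1
tag:3 @ bit 4 → (0xd4>>4)&0x7 = 0x5  ←
prio:4 @ bit 0 → (0xd4>>0)&0xf = 0x4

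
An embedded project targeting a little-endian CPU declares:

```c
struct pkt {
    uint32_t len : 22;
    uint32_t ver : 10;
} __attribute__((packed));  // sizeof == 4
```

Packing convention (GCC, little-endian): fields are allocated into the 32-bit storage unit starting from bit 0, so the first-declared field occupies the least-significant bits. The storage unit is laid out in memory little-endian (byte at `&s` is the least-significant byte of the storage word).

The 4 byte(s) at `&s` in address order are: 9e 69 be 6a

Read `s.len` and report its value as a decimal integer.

[0]=0x9e [1]=0x69 [2]=0xbe [3]=0x6a (little-endian) → word 0x6abe699e
len [0+:22] = (word>>0) & 0x3fffff = 4090270  ←
ver [22+:10] = (word>>22) & 0x3ff = 426

4090270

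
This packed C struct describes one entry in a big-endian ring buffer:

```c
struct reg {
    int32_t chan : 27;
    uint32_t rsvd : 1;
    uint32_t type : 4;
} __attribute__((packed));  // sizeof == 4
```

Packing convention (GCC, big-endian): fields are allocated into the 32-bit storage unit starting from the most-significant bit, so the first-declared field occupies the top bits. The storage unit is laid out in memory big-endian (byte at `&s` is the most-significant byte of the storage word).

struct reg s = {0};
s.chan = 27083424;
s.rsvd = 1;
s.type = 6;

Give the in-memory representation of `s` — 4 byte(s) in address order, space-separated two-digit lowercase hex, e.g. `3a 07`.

33 a8 54 16

chan:27 = 27083424 → 0x19d42a0 << 5 → word 0x33a85400
rsvd:1 = 1 → 0x1 << 4 → word 0x33a85410
type:4 = 6 → 0x6 << 0 → word 0x33a85416
word = 0x33a85416 → big-endian bytes:
  [0]=0x33  [1]=0xa8  [2]=0x54  [3]=0x16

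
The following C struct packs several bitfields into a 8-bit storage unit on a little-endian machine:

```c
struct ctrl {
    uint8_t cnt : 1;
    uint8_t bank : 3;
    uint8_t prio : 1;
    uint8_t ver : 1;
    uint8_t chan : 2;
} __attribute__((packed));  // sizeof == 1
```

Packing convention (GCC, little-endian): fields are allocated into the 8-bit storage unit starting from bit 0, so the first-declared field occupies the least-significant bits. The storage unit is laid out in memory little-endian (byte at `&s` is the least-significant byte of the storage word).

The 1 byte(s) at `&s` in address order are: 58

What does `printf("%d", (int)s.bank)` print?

[0]=0x58 (little-endian) → word 0x58
cnt:1 @ bit 0 → (0x58>>0)&0x1 = 0x0
bank:3 @ bit 1 → (0x58>>1)&0x7 = 0x4  ←
prio:1 @ bit 4 → (0x58>>4)&0x1 = 0x1
ver:1 @ bit 5 → (0x58>>5)&0x1 = 0x0
chan:2 @ bit 6 → (0x58>>6)&0x3 = 0x1

4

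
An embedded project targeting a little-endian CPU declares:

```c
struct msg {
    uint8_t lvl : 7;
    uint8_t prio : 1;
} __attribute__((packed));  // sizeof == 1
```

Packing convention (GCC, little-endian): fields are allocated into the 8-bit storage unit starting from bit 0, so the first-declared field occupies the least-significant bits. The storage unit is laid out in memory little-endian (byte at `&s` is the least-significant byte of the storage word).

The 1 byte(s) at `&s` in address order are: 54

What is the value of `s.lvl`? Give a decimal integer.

[0]=0x54 (little-endian) → word 0x54
lvl:7 @ bit 0 → (0x54>>0)&0x7f = 0x54  ←
prio:1 @ bit 7 → (0x54>>7)&0x1 = 0x0

84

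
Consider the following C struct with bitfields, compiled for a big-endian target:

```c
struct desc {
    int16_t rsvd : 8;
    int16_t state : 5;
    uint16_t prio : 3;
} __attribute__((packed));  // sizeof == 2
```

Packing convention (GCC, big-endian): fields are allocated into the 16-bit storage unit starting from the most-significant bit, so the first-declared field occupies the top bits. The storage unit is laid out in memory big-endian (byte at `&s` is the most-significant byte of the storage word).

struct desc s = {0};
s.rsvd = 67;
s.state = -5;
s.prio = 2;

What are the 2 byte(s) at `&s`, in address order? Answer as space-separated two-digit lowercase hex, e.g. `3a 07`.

43 da

rsvd (8b) val=67 bits=0x43 at bit 8: 0x4300
state (5b) val=-5 bits=0x1b at bit 3: 0x43d8
prio (3b) val=2 bits=0x2 at bit 0: 0x43da
word = 0x43da → big-endian bytes:
  [0]=0x43  [1]=0xda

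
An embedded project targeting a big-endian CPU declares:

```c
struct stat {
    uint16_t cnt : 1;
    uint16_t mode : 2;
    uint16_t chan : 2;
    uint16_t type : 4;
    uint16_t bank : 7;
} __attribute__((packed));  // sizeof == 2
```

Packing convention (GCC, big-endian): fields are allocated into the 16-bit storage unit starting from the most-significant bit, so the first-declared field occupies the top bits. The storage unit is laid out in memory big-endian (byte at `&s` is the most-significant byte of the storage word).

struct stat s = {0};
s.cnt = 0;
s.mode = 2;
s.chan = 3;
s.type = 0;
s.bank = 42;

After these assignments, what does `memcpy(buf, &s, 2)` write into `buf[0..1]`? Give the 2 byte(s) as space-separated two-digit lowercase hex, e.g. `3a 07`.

[15+:1] cnt=0 & 0x1 = 0x0; word=0x0000
[13+:2] mode=2 & 0x3 = 0x2; word=0x4000
[11+:2] chan=3 & 0x3 = 0x3; word=0x5800
[7+:4] type=0 & 0xf = 0x0; word=0x5800
[0+:7] bank=42 & 0x7f = 0x2a; word=0x582a
word = 0x582a → big-endian bytes:
  [0]=0x58  [1]=0x2a

58 2a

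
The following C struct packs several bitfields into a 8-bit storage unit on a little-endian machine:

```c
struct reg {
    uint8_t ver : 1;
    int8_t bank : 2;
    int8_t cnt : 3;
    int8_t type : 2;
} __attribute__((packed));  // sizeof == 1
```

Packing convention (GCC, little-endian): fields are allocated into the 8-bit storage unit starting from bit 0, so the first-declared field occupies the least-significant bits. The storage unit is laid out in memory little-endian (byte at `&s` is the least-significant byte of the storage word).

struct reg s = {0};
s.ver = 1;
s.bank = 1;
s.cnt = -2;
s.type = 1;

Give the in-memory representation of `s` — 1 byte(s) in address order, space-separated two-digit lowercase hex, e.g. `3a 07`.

[0+:1] ver=1 & 0x1 = 0x1; word=0x01
[1+:2] bank=1 & 0x3 = 0x1; word=0x03
[3+:3] cnt=-2 & 0x7 = 0x6; word=0x33
[6+:2] type=1 & 0x3 = 0x1; word=0x73
word = 0x73 → little-endian bytes:
  [0]=0x73

73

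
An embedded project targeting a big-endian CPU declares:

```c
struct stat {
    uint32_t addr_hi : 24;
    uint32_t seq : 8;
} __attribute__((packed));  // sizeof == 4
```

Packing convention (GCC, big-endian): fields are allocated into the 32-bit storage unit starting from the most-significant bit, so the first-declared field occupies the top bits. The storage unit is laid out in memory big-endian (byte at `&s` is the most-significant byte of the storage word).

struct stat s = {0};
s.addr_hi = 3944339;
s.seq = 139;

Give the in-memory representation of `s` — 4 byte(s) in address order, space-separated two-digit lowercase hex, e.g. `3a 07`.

3c 2f 93 8b

[8+:24] addr_hi=3944339 & 0xffffff = 0x3c2f93; word=0x3c2f9300
[0+:8] seq=139 & 0xff = 0x8b; word=0x3c2f938b
word = 0x3c2f938b → big-endian bytes:
  [0]=0x3c  [1]=0x2f  [2]=0x93  [3]=0x8b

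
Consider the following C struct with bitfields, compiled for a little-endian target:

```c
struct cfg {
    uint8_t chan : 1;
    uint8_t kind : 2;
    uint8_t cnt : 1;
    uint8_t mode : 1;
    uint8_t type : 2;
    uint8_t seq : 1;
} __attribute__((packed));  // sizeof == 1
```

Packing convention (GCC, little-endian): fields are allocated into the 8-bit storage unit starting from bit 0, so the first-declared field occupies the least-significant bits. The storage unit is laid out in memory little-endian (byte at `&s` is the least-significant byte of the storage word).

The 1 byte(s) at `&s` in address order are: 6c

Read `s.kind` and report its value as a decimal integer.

2

[0]=0x6c (little-endian) → word 0x6c
chan [0+:1] = (word>>0) & 0x1 = 0
kind [1+:2] = (word>>1) & 0x3 = 2  ←
cnt [3+:1] = (word>>3) & 0x1 = 1
mode [4+:1] = (word>>4) & 0x1 = 0
type [5+:2] = (word>>5) & 0x3 = 3
seq [7+:1] = (word>>7) & 0x1 = 0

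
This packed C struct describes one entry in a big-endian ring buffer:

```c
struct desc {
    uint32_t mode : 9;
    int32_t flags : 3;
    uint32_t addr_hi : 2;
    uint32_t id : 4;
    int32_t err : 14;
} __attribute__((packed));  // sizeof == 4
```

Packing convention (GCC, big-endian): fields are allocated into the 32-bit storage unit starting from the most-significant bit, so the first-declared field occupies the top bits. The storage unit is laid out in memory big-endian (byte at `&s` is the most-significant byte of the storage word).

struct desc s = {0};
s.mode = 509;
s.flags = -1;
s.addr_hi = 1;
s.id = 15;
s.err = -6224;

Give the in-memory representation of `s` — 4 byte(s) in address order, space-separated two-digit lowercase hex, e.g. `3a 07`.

[23+:9] mode=509 & 0x1ff = 0x1fd; word=0xfe800000
[20+:3] flags=-1 & 0x7 = 0x7; word=0xfef00000
[18+:2] addr_hi=1 & 0x3 = 0x1; word=0xfef40000
[14+:4] id=15 & 0xf = 0xf; word=0xfef7c000
[0+:14] err=-6224 & 0x3fff = 0x27b0; word=0xfef7e7b0
word = 0xfef7e7b0 → big-endian bytes:
  [0]=0xfe  [1]=0xf7  [2]=0xe7  [3]=0xb0

fe f7 e7 b0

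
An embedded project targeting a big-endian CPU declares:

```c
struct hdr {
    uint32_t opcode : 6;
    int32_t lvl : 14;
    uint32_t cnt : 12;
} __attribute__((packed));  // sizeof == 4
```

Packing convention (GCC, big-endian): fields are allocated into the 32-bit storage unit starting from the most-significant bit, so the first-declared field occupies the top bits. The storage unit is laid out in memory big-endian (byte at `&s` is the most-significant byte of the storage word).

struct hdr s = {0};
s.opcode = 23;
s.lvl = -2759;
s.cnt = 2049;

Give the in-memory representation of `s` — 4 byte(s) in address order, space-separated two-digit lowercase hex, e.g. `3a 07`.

5f 53 98 01

opcode (6b) val=23 bits=0x17 at bit 26: 0x5c000000
lvl (14b) val=-2759 bits=0x3539 at bit 12: 0x5f539000
cnt (12b) val=2049 bits=0x801 at bit 0: 0x5f539801
word = 0x5f539801 → big-endian bytes:
  [0]=0x5f  [1]=0x53  [2]=0x98  [3]=0x01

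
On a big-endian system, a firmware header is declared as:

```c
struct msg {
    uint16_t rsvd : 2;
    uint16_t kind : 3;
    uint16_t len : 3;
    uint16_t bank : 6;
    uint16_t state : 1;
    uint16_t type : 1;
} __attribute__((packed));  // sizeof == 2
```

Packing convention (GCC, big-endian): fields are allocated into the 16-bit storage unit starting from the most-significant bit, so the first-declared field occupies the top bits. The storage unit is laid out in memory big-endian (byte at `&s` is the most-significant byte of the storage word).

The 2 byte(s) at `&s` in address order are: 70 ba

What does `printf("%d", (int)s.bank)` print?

46

[0]=0x70 [1]=0xba (big-endian) → word 0x70ba
rsvd [14+:2] = (word>>14) & 0x3 = 1
kind [11+:3] = (word>>11) & 0x7 = 6
len [8+:3] = (word>>8) & 0x7 = 0
bank [2+:6] = (word>>2) & 0x3f = 46  ←
state [1+:1] = (word>>1) & 0x1 = 1
type [0+:1] = (word>>0) & 0x1 = 0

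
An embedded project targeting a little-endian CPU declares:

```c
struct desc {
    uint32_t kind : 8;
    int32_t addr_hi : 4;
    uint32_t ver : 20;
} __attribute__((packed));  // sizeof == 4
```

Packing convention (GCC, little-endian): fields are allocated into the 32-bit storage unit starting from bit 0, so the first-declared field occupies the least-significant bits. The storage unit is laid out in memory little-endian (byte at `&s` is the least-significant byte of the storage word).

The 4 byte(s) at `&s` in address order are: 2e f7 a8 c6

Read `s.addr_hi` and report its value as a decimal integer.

7

[0]=0x2e [1]=0xf7 [2]=0xa8 [3]=0xc6 (little-endian) → word 0xc6a8f72e
kind:8 @ bit 0 → (0xc6a8f72e>>0)&0xff = 0x2e
addr_hi:4 @ bit 8 → (0xc6a8f72e>>8)&0xf = 0x7  ←
ver:20 @ bit 12 → (0xc6a8f72e>>12)&0xfffff = 0xc6a8f
addr_hi signed 4b, MSB=0: value = 7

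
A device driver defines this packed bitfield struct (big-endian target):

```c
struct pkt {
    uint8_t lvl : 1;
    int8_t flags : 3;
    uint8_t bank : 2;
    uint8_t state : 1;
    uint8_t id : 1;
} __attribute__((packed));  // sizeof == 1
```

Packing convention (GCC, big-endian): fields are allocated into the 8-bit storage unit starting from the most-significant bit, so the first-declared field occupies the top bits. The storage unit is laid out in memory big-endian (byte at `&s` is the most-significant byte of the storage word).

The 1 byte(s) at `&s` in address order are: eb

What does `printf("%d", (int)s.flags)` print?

-2

[0]=0xeb (big-endian) → word 0xeb
lvl:1 @ bit 7 → (0xeb>>7)&0x1 = 0x1
flags:3 @ bit 4 → (0xeb>>4)&0x7 = 0x6  ←
bank:2 @ bit 2 → (0xeb>>2)&0x3 = 0x2
state:1 @ bit 1 → (0xeb>>1)&0x1 = 0x1
id:1 @ bit 0 → (0xeb>>0)&0x1 = 0x1
flags signed 3b, MSB=1: 6 - 8 = -2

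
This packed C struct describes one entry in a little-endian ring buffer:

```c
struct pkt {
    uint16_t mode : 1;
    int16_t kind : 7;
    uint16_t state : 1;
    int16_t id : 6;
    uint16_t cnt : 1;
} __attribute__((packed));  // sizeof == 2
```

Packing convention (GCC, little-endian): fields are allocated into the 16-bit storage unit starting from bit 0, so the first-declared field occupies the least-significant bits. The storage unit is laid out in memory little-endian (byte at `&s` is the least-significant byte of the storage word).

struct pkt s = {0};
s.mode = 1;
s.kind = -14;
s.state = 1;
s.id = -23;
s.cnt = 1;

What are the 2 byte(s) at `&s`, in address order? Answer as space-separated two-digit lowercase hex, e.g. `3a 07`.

mode (1b) val=1 bits=0x1 at bit 0: 0x0001
kind (7b) val=-14 bits=0x72 at bit 1: 0x00e5
state (1b) val=1 bits=0x1 at bit 8: 0x01e5
id (6b) val=-23 bits=0x29 at bit 9: 0x53e5
cnt (1b) val=1 bits=0x1 at bit 15: 0xd3e5
word = 0xd3e5 → little-endian bytes:
  [0]=0xe5  [1]=0xd3

e5 d3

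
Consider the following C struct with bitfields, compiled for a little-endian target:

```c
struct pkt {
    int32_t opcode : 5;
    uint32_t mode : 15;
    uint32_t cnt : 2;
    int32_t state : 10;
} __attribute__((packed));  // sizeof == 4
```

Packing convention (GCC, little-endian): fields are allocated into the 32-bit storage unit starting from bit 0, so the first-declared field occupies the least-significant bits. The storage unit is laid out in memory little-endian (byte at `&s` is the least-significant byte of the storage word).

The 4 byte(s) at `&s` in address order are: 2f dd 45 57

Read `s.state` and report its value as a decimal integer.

[0]=0x2f [1]=0xdd [2]=0x45 [3]=0x57 (little-endian) → word 0x5745dd2f
opcode:5 @ bit 0 → (0x5745dd2f>>0)&0x1f = 0xf
mode:15 @ bit 5 → (0x5745dd2f>>5)&0x7fff = 0x2ee9
cnt:2 @ bit 20 → (0x5745dd2f>>20)&0x3 = 0x0
state:10 @ bit 22 → (0x5745dd2f>>22)&0x3ff = 0x15d  ←
state signed 10b, MSB=0: value = 349

349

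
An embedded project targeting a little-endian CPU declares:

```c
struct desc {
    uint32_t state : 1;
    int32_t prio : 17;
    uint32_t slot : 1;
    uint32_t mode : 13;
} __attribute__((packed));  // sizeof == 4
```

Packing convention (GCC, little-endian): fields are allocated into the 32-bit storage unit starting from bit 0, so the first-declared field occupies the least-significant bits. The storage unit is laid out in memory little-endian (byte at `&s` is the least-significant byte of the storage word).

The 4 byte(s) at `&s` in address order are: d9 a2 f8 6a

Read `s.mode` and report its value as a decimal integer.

3423

[0]=0xd9 [1]=0xa2 [2]=0xf8 [3]=0x6a (little-endian) → word 0x6af8a2d9
state:1 @ bit 0 → (0x6af8a2d9>>0)&0x1 = 0x1
prio:17 @ bit 1 → (0x6af8a2d9>>1)&0x1ffff = 0x516c
slot:1 @ bit 18 → (0x6af8a2d9>>18)&0x1 = 0x0
mode:13 @ bit 19 → (0x6af8a2d9>>19)&0x1fff = 0xd5f  ←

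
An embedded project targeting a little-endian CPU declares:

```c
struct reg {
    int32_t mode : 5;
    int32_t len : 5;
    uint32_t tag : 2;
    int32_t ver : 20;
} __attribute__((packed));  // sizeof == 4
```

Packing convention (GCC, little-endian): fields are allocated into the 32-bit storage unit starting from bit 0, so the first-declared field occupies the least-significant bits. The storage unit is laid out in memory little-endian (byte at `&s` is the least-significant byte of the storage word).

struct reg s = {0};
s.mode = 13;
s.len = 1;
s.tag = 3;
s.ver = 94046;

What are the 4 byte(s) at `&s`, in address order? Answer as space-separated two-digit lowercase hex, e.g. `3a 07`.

mode (5b) val=13 bits=0xd at bit 0: 0x0000000d
len (5b) val=1 bits=0x1 at bit 5: 0x0000002d
tag (2b) val=3 bits=0x3 at bit 10: 0x00000c2d
ver (20b) val=94046 bits=0x16f5e at bit 12: 0x16f5ec2d
word = 0x16f5ec2d → little-endian bytes:
  [0]=0x2d  [1]=0xec  [2]=0xf5  [3]=0x16

2d ec f5 16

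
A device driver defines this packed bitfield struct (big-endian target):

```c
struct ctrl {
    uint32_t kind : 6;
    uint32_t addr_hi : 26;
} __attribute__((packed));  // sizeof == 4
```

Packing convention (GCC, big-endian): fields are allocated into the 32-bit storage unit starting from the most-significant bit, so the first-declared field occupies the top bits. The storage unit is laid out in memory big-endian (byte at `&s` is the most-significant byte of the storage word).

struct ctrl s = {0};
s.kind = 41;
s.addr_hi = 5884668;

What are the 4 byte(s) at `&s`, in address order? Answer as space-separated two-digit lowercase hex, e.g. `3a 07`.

kind:6 = 41 → 0x29 << 26 → word 0xa4000000
addr_hi:26 = 5884668 → 0x59cafc << 0 → word 0xa459cafc
word = 0xa459cafc → big-endian bytes:
  [0]=0xa4  [1]=0x59  [2]=0xca  [3]=0xfc

a4 59 ca fc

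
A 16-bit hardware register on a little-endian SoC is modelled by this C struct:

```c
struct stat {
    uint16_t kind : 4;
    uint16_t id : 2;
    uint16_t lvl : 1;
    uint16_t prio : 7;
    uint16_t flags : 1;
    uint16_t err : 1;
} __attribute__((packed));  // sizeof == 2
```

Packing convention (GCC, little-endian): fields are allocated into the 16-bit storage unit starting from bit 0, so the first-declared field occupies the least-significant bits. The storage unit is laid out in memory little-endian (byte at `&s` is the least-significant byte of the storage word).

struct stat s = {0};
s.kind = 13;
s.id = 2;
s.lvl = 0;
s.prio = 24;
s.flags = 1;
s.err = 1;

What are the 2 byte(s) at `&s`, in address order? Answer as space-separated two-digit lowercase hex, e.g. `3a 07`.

2d cc

kind:4 = 13 → 0xd << 0 → word 0x000d
id:2 = 2 → 0x2 << 4 → word 0x002d
lvl:1 = 0 → 0x0 << 6 → word 0x002d
prio:7 = 24 → 0x18 << 7 → word 0x0c2d
flags:1 = 1 → 0x1 << 14 → word 0x4c2d
err:1 = 1 → 0x1 << 15 → word 0xcc2d
word = 0xcc2d → little-endian bytes:
  [0]=0x2d  [1]=0xcc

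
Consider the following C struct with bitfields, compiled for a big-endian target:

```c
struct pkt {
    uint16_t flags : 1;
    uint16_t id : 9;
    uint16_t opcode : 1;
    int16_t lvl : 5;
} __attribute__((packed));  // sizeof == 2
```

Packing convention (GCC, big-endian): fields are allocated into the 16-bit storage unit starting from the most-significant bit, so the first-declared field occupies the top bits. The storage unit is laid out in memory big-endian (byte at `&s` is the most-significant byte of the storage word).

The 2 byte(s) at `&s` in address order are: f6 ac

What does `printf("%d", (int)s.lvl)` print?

[0]=0xf6 [1]=0xac (big-endian) → word 0xf6ac
flags:1 @ bit 15 → (0xf6ac>>15)&0x1 = 0x1
id:9 @ bit 6 → (0xf6ac>>6)&0x1ff = 0x1da
opcode:1 @ bit 5 → (0xf6ac>>5)&0x1 = 0x1
lvl:5 @ bit 0 → (0xf6ac>>0)&0x1f = 0xc  ←
lvl signed 5b, MSB=0: value = 12

12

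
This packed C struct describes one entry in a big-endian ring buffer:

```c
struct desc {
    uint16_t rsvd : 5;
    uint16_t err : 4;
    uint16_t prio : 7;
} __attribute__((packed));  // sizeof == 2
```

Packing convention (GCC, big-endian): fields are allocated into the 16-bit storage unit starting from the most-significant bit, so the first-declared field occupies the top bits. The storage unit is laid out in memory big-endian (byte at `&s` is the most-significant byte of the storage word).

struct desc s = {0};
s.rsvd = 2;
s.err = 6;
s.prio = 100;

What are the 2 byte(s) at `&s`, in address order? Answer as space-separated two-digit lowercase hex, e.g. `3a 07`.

13 64

rsvd (5b) val=2 bits=0x2 at bit 11: 0x1000
err (4b) val=6 bits=0x6 at bit 7: 0x1300
prio (7b) val=100 bits=0x64 at bit 0: 0x1364
word = 0x1364 → big-endian bytes:
  [0]=0x13  [1]=0x64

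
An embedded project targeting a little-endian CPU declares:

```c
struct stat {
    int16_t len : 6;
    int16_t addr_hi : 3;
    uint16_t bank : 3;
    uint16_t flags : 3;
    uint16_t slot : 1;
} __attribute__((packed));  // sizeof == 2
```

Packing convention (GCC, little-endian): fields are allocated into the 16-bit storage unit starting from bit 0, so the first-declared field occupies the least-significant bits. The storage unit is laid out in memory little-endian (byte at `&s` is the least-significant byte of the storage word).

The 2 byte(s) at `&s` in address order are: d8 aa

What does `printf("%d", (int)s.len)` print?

24

[0]=0xd8 [1]=0xaa (little-endian) → word 0xaad8
len:6 @ bit 0 → (0xaad8>>0)&0x3f = 0x18  ←
addr_hi:3 @ bit 6 → (0xaad8>>6)&0x7 = 0x3
bank:3 @ bit 9 → (0xaad8>>9)&0x7 = 0x5
flags:3 @ bit 12 → (0xaad8>>12)&0x7 = 0x2
slot:1 @ bit 15 → (0xaad8>>15)&0x1 = 0x1
len signed 6b, MSB=0: value = 24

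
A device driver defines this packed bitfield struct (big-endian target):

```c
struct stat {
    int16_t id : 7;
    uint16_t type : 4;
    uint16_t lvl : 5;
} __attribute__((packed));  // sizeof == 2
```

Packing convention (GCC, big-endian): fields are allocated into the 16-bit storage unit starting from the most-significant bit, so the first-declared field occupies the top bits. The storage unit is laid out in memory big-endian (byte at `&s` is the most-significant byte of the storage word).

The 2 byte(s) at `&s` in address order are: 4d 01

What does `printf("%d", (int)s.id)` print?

[0]=0x4d [1]=0x01 (big-endian) → word 0x4d01
id:7 @ bit 9 → (0x4d01>>9)&0x7f = 0x26  ←
type:4 @ bit 5 → (0x4d01>>5)&0xf = 0x8
lvl:5 @ bit 0 → (0x4d01>>0)&0x1f = 0x1
id signed 7b, MSB=0: value = 38

38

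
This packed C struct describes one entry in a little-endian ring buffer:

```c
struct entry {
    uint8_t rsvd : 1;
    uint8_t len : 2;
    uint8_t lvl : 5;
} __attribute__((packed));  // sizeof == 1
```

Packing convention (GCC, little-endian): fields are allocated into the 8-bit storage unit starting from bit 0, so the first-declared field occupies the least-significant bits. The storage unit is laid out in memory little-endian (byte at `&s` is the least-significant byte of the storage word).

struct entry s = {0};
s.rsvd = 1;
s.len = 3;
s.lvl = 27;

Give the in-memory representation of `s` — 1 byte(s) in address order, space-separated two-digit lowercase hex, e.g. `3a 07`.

df

[0+:1] rsvd=1 & 0x1 = 0x1; word=0x01
[1+:2] len=3 & 0x3 = 0x3; word=0x07
[3+:5] lvl=27 & 0x1f = 0x1b; word=0xdf
word = 0xdf → little-endian bytes:
  [0]=0xdf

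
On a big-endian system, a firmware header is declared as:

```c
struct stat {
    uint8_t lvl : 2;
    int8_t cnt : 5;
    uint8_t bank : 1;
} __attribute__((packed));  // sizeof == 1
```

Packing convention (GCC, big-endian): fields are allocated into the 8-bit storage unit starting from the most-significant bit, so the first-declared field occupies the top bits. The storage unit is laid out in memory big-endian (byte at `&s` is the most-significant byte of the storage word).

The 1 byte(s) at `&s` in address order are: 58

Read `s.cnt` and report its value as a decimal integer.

[0]=0x58 (big-endian) → word 0x58
lvl:2 @ bit 6 → (0x58>>6)&0x3 = 0x1
cnt:5 @ bit 1 → (0x58>>1)&0x1f = 0xc  ←
bank:1 @ bit 0 → (0x58>>0)&0x1 = 0x0
cnt signed 5b, MSB=0: value = 12

12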